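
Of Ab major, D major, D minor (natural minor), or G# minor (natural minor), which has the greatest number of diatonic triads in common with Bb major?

Triads of Bb major: Bb major (I), C minor (ii), D minor (iii), Eb major (IV), F major (V), G minor (vi), A diminished (vii°).
Ab major shares 2: Cm, Eb.
D major shares 0: none.
D minor (natural minor) shares 4: Bb, Dm, F, Gm.
G# minor (natural minor) shares 0: none.
The most common triads (4) are shared with D minor.

D minor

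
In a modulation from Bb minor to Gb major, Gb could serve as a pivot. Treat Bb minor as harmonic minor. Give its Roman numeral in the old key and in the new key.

VI in Bb minor; I in Gb major

The scale of Bb minor (harmonic minor) is Bb C Db Eb F Gb A; Gb is degree 6, and the triad built there (Gb-Bb-Db) is major, so it is VI.
The scale of Gb major is Gb Ab Bb Cb Db Eb F; Gb is degree 1, and the triad built there (Gb-Bb-Db) is major, so it is I.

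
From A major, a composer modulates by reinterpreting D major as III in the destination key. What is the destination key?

The numeral III denotes a major triad on scale degree 3. With D on degree 3, the tonic of the new key is B.
Degree 3 carries a major triad in natural-minor keys, so the destination is B minor.
Check: the diatonic triads of B minor (natural minor) are Bm (i), C#dim (ii°), D (III), Em (iv), F#m (v), G (VI), A (VII) — D major is indeed III.

B minor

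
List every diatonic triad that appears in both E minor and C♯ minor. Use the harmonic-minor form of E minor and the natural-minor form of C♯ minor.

Triads in E minor (harmonic minor): Em (i), F♯dim (ii°), Gaug (III+), Am (iv), B (V), C (VI), D♯dim (vii°).
Triads in C♯ minor (natural minor): C♯m (i), D♯dim (ii°), E (III), F♯m (iv), G♯m (v), A (VI), B (VII).
Shared triads with their functions: B (V in E minor, VII in C♯ minor); D♯dim (vii° in E minor, ii° in C♯ minor).

B, D♯dim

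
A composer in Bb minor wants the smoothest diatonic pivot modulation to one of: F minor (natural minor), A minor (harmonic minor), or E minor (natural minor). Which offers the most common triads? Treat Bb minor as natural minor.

Triads of Bb minor (natural minor): Bbm (i), Cdim (ii°), Db (III), Ebm (iv), Fm (v), Gb (VI), Ab (VII).
F minor (natural minor) shares 4: Bbm, Db, Fm, Ab.
A minor (harmonic minor) shares 0: none.
E minor (natural minor) shares 0: none.
The most common triads (4) are shared with F minor.

F minor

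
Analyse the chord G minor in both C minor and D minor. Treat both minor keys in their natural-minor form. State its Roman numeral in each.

v in C minor; iv in D minor

The scale of C minor (natural minor) is C D Eb F G Ab Bb; G is degree 5, and the triad built there (G-Bb-D) is minor, so it is v.
The scale of D minor (natural minor) is D E F G A Bb C; G is degree 4, and the triad built there (G-Bb-D) is minor, so it is iv.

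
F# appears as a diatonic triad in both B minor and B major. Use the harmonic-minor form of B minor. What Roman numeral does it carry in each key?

V in B minor; V in B major

The scale of B minor (harmonic minor) is B C# D E F# G A#; F# is degree 5, and the triad built there (F#-A#-C#) is major, so it is V.
The scale of B major is B C# D# E F# G# A#; F# is degree 5, and the triad built there (F#-A#-C#) is major, so it is V.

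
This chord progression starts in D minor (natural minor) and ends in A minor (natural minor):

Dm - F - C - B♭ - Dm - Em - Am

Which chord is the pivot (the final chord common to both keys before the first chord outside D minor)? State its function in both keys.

Dm — i in D minor, iv in A minor

Chords diatonic to D minor: Dm, Edim, F, Gm, Am, B♭, C.
Reading the progression, the first chord not in that set is Em, so the modulation leaves D minor there.
The chord immediately before Em is Dm, which is diatonic to both keys: i in D minor and iv in A minor.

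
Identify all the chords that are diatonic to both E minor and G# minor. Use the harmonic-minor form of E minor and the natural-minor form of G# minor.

B

Triads in E minor (harmonic minor): E minor (i), F# diminished (ii°), G augmented (III+), A minor (iv), B major (V), C major (VI), D# diminished (vii°).
Triads in G# minor (natural minor): G# minor (i), A# diminished (ii°), B major (III), C# minor (iv), D# minor (v), E major (VI), F# major (VII).
Shared triads with their functions: B major (V in E minor, III in G# minor).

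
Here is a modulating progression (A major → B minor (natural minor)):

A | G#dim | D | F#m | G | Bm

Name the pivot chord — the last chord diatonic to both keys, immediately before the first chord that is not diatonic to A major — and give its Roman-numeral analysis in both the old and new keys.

F#m — vi in A major, v in B minor

Chords diatonic to A major: A, Bm, C#m, D, E, F#m, G#dim.
Reading the progression, the first chord not in that set is G, so the modulation leaves A major there.
The chord immediately before G is F#m, which is diatonic to both keys: vi in A major and v in B minor.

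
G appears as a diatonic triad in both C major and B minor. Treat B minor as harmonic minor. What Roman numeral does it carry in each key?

V in C major; VI in B minor

The scale of C major is C D E F G A B; G is degree 5, and the triad built there (G-B-D) is major, so it is V.
The scale of B minor (harmonic minor) is B C# D E F# G A#; G is degree 6, and the triad built there (G-B-D) is major, so it is VI.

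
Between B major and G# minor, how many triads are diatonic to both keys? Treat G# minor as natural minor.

Diatonic triads of B major: B major (I), C# minor (ii), D# minor (iii), E major (IV), F# major (V), G# minor (vi), A# diminished (vii°).
Diatonic triads of G# minor (natural minor): G# minor (i), A# diminished (ii°), B major (III), C# minor (iv), D# minor (v), E major (VI), F# major (VII).
Matching root and quality in both lists: B major, C# minor, D# minor, E major, F# major, G# minor, A# diminished.
That gives 7 common triads.

7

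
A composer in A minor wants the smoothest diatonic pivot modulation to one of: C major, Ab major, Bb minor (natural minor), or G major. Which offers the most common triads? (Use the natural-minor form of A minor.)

Triads of A minor (natural minor): Am (i), Bdim (ii°), C (III), Dm (iv), Em (v), F (VI), G (VII).
C major shares 7: Am, Bdim, C, Dm, Em, F, G.
Ab major shares 0: none.
Bb minor (natural minor) shares 0: none.
G major shares 4: Am, C, Em, G.
The most common triads (7) are shared with C major.

C major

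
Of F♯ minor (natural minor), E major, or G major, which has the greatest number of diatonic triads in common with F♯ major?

Triads of F♯ major: F♯ (I), G♯m (ii), A♯m (iii), B (IV), C♯ (V), D♯m (vi), E♯dim (vii°).
F♯ minor (natural minor) shares 0: none.
E major shares 2: G♯m, B.
G major shares 0: none.
The most common triads (2) are shared with E major.

E major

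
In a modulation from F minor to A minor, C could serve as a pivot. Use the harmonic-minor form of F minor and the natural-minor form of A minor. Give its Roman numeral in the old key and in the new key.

The scale of F minor (harmonic minor) is F G Ab Bb C Db E; C is degree 5, and the triad built there (C-E-G) is major, so it is V.
The scale of A minor (natural minor) is A B C D E F G; C is degree 3, and the triad built there (C-E-G) is major, so it is III.

V in F minor; III in A minor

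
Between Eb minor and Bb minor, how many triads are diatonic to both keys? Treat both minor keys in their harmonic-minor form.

Diatonic triads of Eb minor (harmonic minor): Ebm (i), Fdim (ii°), Gbaug (III+), Abm (iv), Bb (V), Cb (VI), Ddim (vii°).
Diatonic triads of Bb minor (harmonic minor): Bbm (i), Cdim (ii°), Dbaug (III+), Ebm (iv), F (V), Gb (VI), Adim (vii°).
Matching root and quality in both lists: Ebm.
That gives 1 common triad.

1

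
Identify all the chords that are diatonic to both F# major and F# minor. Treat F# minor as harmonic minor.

Triads in F# major: F# major (I), G# minor (ii), A# minor (iii), B major (IV), C# major (V), D# minor (vi), E# diminished (vii°).
Triads in F# minor (harmonic minor): F# minor (i), G# diminished (ii°), A augmented (III+), B minor (iv), C# major (V), D major (VI), E# diminished (vii°).
Shared triads with their functions: C# major (V in F# major, V in F# minor); E# diminished (vii° in F# major, vii° in F# minor).

C#, E#dim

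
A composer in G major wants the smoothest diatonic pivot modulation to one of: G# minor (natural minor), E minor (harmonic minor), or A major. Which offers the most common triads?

E minor

Triads of G major: G (I), Am (ii), Bm (iii), C (IV), D (V), Em (vi), F#dim (vii°).
G# minor (natural minor) shares 0: none.
E minor (harmonic minor) shares 4: Am, C, Em, F#dim.
A major shares 2: Bm, D.
The most common triads (4) are shared with E minor.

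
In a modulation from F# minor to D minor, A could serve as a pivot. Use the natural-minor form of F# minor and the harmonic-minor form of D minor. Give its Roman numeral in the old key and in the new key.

III in F# minor; V in D minor

The scale of F# minor (natural minor) is F# G# A B C# D E; A is degree 3, and the triad built there (A-C#-E) is major, so it is III.
The scale of D minor (harmonic minor) is D E F G A Bb C#; A is degree 5, and the triad built there (A-C#-E) is major, so it is V.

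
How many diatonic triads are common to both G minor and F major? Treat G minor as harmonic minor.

1

Diatonic triads of G minor (harmonic minor): G minor (i), A diminished (ii°), Bb augmented (III+), C minor (iv), D major (V), Eb major (VI), F# diminished (vii°).
Diatonic triads of F major: F major (I), G minor (ii), A minor (iii), Bb major (IV), C major (V), D minor (vi), E diminished (vii°).
Matching root and quality in both lists: G minor.
That gives 1 common triad.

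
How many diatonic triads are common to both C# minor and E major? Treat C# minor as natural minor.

7

Diatonic triads of C# minor (natural minor): C# minor (i), D# diminished (ii°), E major (III), F# minor (iv), G# minor (v), A major (VI), B major (VII).
Diatonic triads of E major: E major (I), F# minor (ii), G# minor (iii), A major (IV), B major (V), C# minor (vi), D# diminished (vii°).
Matching root and quality in both lists: C# minor, D# diminished, E major, F# minor, G# minor, A major, B major.
That gives 7 common triads.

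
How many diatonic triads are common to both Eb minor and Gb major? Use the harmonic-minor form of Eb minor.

Diatonic triads of Eb minor (harmonic minor): Eb minor (i), F diminished (ii°), Gb augmented (III+), Ab minor (iv), Bb major (V), Cb major (VI), D diminished (vii°).
Diatonic triads of Gb major: Gb major (I), Ab minor (ii), Bb minor (iii), Cb major (IV), Db major (V), Eb minor (vi), F diminished (vii°).
Matching root and quality in both lists: Eb minor, F diminished, Ab minor, Cb major.
That gives 4 common triads.

4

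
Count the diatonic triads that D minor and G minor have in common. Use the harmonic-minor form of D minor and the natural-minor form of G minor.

Diatonic triads of D minor (harmonic minor): Dm (i), Edim (ii°), Faug (III+), Gm (iv), A (V), B♭ (VI), C♯dim (vii°).
Diatonic triads of G minor (natural minor): Gm (i), Adim (ii°), B♭ (III), Cm (iv), Dm (v), E♭ (VI), F (VII).
Matching root and quality in both lists: Dm, Gm, B♭.
That gives 3 common triads.

3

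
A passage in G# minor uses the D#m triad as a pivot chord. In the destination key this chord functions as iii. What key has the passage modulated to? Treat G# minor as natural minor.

The numeral iii denotes a minor triad on scale degree 3. With D# on degree 3, the tonic of the new key is B.
Degree 3 carries a minor triad in major keys, so the destination is B major.
Check: the diatonic triads of B major are B (I), C#m (ii), D#m (iii), E (IV), F# (V), G#m (vi), A#dim (vii°) — D#m is indeed iii.

B major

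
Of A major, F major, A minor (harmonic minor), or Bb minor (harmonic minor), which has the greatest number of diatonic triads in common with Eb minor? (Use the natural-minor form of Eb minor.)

Bb minor

Triads of Eb minor (natural minor): Eb minor (i), F diminished (ii°), Gb major (III), Ab minor (iv), Bb minor (v), Cb major (VI), Db major (VII).
A major shares 0: none.
F major shares 0: none.
A minor (harmonic minor) shares 0: none.
Bb minor (harmonic minor) shares 3: Ebm, Gb, Bbm.
The most common triads (3) are shared with Bb minor.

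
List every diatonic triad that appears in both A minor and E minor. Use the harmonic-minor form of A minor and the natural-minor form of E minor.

Am

Triads in A minor (harmonic minor): Am (i), Bdim (ii°), Caug (III+), Dm (iv), E (V), F (VI), G#dim (vii°).
Triads in E minor (natural minor): Em (i), F#dim (ii°), G (III), Am (iv), Bm (v), C (VI), D (VII).
Shared triads with their functions: Am (i in A minor, iv in E minor).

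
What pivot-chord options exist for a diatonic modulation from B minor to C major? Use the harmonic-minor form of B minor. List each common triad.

Triads in B minor (harmonic minor): Bm (i), C♯dim (ii°), Daug (III+), Em (iv), F♯ (V), G (VI), A♯dim (vii°).
Triads in C major: C (I), Dm (ii), Em (iii), F (IV), G (V), Am (vi), Bdim (vii°).
Shared triads with their functions: Em (iv in B minor, iii in C major); G (VI in B minor, V in C major).

Em, G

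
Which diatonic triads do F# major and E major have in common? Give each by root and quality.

G#m, B

Triads in F# major: F# (I), G#m (ii), A#m (iii), B (IV), C# (V), D#m (vi), E#dim (vii°).
Triads in E major: E (I), F#m (ii), G#m (iii), A (IV), B (V), C#m (vi), D#dim (vii°).
Shared triads with their functions: G#m (ii in F# major, iii in E major); B (IV in F# major, V in E major).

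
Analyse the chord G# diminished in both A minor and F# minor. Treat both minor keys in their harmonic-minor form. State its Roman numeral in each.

vii° in A minor; ii° in F# minor

The scale of A minor (harmonic minor) is A B C D E F G#; G# is degree 7, and the triad built there (G#-B-D) is diminished, so it is vii°.
The scale of F# minor (harmonic minor) is F# G# A B C# D E#; G# is degree 2, and the triad built there (G#-B-D) is diminished, so it is ii°.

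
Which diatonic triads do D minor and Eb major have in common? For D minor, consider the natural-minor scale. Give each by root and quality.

Triads in D minor (natural minor): Dm (i), Edim (ii°), F (III), Gm (iv), Am (v), Bb (VI), C (VII).
Triads in Eb major: Eb (I), Fm (ii), Gm (iii), Ab (IV), Bb (V), Cm (vi), Ddim (vii°).
Shared triads with their functions: Gm (iv in D minor, iii in Eb major); Bb (VI in D minor, V in Eb major).

Gm, Bb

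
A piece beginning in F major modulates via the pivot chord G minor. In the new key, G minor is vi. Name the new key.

The numeral vi denotes a minor triad on scale degree 6. With G on degree 6, the tonic of the new key is Bb.
Degree 6 carries a minor triad in major keys, so the destination is Bb major.
Check: the diatonic triads of Bb major are Bb (I), Cm (ii), Dm (iii), Eb (IV), F (V), Gm (vi), Adim (vii°) — G minor is indeed vi.

Bb major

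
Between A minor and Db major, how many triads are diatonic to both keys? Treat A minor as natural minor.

0

Diatonic triads of A minor (natural minor): Am (i), Bdim (ii°), C (III), Dm (iv), Em (v), F (VI), G (VII).
Diatonic triads of Db major: Db (I), Ebm (ii), Fm (iii), Gb (IV), Ab (V), Bbm (vi), Cdim (vii°).
No triad has the same root and quality in both keys.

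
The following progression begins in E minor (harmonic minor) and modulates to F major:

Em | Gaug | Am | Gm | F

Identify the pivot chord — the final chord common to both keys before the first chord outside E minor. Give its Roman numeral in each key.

Am — iv in E minor, iii in F major

Chords diatonic to E minor: Em, F#dim, Gaug, Am, B, C, D#dim.
Reading the progression, the first chord not in that set is Gm, so the modulation leaves E minor there.
The chord immediately before Gm is Am, which is diatonic to both keys: iv in E minor and iii in F major.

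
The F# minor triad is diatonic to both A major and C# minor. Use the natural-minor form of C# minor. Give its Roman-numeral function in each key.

The scale of A major is A B C# D E F# G#; F# is degree 6, and the triad built there (F#-A-C#) is minor, so it is vi.
The scale of C# minor (natural minor) is C# D# E F# G# A B; F# is degree 4, and the triad built there (F#-A-C#) is minor, so it is iv.

vi in A major; iv in C# minor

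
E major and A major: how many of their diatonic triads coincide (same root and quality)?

Diatonic triads of E major: E major (I), F# minor (ii), G# minor (iii), A major (IV), B major (V), C# minor (vi), D# diminished (vii°).
Diatonic triads of A major: A major (I), B minor (ii), C# minor (iii), D major (IV), E major (V), F# minor (vi), G# diminished (vii°).
Matching root and quality in both lists: E major, F# minor, A major, C# minor.
That gives 4 common triads.

4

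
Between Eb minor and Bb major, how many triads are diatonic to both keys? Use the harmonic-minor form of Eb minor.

1

Diatonic triads of Eb minor (harmonic minor): Ebm (i), Fdim (ii°), Gbaug (III+), Abm (iv), Bb (V), Cb (VI), Ddim (vii°).
Diatonic triads of Bb major: Bb (I), Cm (ii), Dm (iii), Eb (IV), F (V), Gm (vi), Adim (vii°).
Matching root and quality in both lists: Bb.
That gives 1 common triad.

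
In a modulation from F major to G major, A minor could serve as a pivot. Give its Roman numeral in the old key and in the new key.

The scale of F major is F G A Bb C D E; A is degree 3, and the triad built there (A-C-E) is minor, so it is iii.
The scale of G major is G A B C D E F#; A is degree 2, and the triad built there (A-C-E) is minor, so it is ii.

iii in F major; ii in G major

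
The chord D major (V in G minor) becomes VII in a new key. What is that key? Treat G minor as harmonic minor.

E minor

The numeral VII denotes a major triad on scale degree 7. With D on degree 7, the tonic of the new key is E.
Degree 7 carries a major triad in natural-minor keys, so the destination is E minor.
Check: the diatonic triads of E minor (natural minor) are Em (i), F#dim (ii°), G (III), Am (iv), Bm (v), C (VI), D (VII) — D major is indeed VII.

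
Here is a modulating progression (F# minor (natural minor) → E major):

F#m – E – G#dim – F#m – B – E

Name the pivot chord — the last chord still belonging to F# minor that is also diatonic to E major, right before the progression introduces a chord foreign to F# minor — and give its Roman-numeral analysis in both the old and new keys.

Chords diatonic to F# minor: F#m, G#dim, A, Bm, C#m, D, E.
Reading the progression, the first chord not in that set is B, so the modulation leaves F# minor there.
The chord immediately before B is F#m, which is diatonic to both keys: i in F# minor and ii in E major.

F#m — i in F# minor, ii in E major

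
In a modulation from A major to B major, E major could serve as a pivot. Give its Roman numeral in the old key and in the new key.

The scale of A major is A B C# D E F# G#; E is degree 5, and the triad built there (E-G#-B) is major, so it is V.
The scale of B major is B C# D# E F# G# A#; E is degree 4, and the triad built there (E-G#-B) is major, so it is IV.

V in A major; IV in B major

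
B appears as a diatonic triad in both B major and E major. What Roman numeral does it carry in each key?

The scale of B major is B C# D# E F# G# A#; B is degree 1, and the triad built there (B-D#-F#) is major, so it is I.
The scale of E major is E F# G# A B C# D#; B is degree 5, and the triad built there (B-D#-F#) is major, so it is V.

I in B major; V in E major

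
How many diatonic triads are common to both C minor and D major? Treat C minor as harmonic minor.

1

Diatonic triads of C minor (harmonic minor): Cm (i), Ddim (ii°), E♭aug (III+), Fm (iv), G (V), A♭ (VI), Bdim (vii°).
Diatonic triads of D major: D (I), Em (ii), F♯m (iii), G (IV), A (V), Bm (vi), C♯dim (vii°).
Matching root and quality in both lists: G.
That gives 1 common triad.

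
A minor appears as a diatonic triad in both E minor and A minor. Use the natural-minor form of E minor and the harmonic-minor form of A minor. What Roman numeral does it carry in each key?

iv in E minor; i in A minor

The scale of E minor (natural minor) is E F♯ G A B C D; A is degree 4, and the triad built there (A-C-E) is minor, so it is iv.
The scale of A minor (harmonic minor) is A B C D E F G♯; A is degree 1, and the triad built there (A-C-E) is minor, so it is i.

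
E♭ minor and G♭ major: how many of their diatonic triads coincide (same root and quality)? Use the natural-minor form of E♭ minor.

7

Diatonic triads of E♭ minor (natural minor): E♭m (i), Fdim (ii°), G♭ (III), A♭m (iv), B♭m (v), C♭ (VI), D♭ (VII).
Diatonic triads of G♭ major: G♭ (I), A♭m (ii), B♭m (iii), C♭ (IV), D♭ (V), E♭m (vi), Fdim (vii°).
Matching root and quality in both lists: E♭m, Fdim, G♭, A♭m, B♭m, C♭, D♭.
That gives 7 common triads.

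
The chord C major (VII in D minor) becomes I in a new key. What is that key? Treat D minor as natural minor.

C major

The numeral I denotes a major triad on scale degree 1. With C on degree 1, the tonic of the new key is C.
Degree 1 carries a major triad in major keys, so the destination is C major.
Check: the diatonic triads of C major are C (I), Dm (ii), Em (iii), F (IV), G (V), Am (vi), Bdim (vii°) — C major is indeed I.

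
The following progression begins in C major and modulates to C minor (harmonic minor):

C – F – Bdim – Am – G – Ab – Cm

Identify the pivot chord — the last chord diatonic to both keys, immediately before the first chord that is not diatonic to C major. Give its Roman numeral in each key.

G — V in C major, V in C minor

Chords diatonic to C major: C, Dm, Em, F, G, Am, Bdim.
Reading the progression, the first chord not in that set is Ab, so the modulation leaves C major there.
The chord immediately before Ab is G, which is diatonic to both keys: V in C major and V in C minor.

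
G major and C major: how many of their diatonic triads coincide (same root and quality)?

4

Diatonic triads of G major: G (I), Am (ii), Bm (iii), C (IV), D (V), Em (vi), F#dim (vii°).
Diatonic triads of C major: C (I), Dm (ii), Em (iii), F (IV), G (V), Am (vi), Bdim (vii°).
Matching root and quality in both lists: G, Am, C, Em.
That gives 4 common triads.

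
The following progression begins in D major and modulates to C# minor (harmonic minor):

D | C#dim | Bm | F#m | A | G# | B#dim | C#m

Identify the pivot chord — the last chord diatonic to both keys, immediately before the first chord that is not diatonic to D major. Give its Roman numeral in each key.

Chords diatonic to D major: D, Em, F#m, G, A, Bm, C#dim.
Reading the progression, the first chord not in that set is G#, so the modulation leaves D major there.
The chord immediately before G# is A, which is diatonic to both keys: V in D major and VI in C# minor.

A — V in D major, VI in C# minor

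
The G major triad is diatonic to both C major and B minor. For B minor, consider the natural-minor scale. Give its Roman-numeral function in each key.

V in C major; VI in B minor

The scale of C major is C D E F G A B; G is degree 5, and the triad built there (G-B-D) is major, so it is V.
The scale of B minor (natural minor) is B C♯ D E F♯ G A; G is degree 6, and the triad built there (G-B-D) is major, so it is VI.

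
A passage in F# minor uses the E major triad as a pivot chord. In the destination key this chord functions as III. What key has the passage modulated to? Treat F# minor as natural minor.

C# minor

The numeral III denotes a major triad on scale degree 3. With E on degree 3, the tonic of the new key is C#.
Degree 3 carries a major triad in natural-minor keys, so the destination is C# minor.
Check: the diatonic triads of C# minor (natural minor) are C#m (i), D#dim (ii°), E (III), F#m (iv), G#m (v), A (VI), B (VII) — E major is indeed III.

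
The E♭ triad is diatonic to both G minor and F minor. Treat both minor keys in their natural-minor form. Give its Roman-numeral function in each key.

The scale of G minor (natural minor) is G A B♭ C D E♭ F; E♭ is degree 6, and the triad built there (E♭-G-B♭) is major, so it is VI.
The scale of F minor (natural minor) is F G A♭ B♭ C D♭ E♭; E♭ is degree 7, and the triad built there (E♭-G-B♭) is major, so it is VII.

VI in G minor; VII in F minor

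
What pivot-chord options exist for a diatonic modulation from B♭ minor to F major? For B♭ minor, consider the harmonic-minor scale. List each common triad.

F

Triads in B♭ minor (harmonic minor): B♭m (i), Cdim (ii°), D♭aug (III+), E♭m (iv), F (V), G♭ (VI), Adim (vii°).
Triads in F major: F (I), Gm (ii), Am (iii), B♭ (IV), C (V), Dm (vi), Edim (vii°).
Shared triads with their functions: F (V in B♭ minor, I in F major).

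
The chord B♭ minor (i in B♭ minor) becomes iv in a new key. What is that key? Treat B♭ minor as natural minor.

The numeral iv denotes a minor triad on scale degree 4. With B♭ on degree 4, the tonic of the new key is F.
Degree 4 carries a minor triad in minor keys, so the destination is F minor.
Check: the diatonic triads of F minor (natural minor) are Fm (i), Gdim (ii°), A♭ (III), B♭m (iv), Cm (v), D♭ (VI), E♭ (VII) — B♭ minor is indeed iv.

F minor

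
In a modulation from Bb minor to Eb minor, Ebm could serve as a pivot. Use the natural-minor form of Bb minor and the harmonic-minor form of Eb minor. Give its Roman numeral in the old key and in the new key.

iv in Bb minor; i in Eb minor

The scale of Bb minor (natural minor) is Bb C Db Eb F Gb Ab; Eb is degree 4, and the triad built there (Eb-Gb-Bb) is minor, so it is iv.
The scale of Eb minor (harmonic minor) is Eb F Gb Ab Bb Cb D; Eb is degree 1, and the triad built there (Eb-Gb-Bb) is minor, so it is i.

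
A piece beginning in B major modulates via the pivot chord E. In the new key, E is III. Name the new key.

The numeral III denotes a major triad on scale degree 3. With E on degree 3, the tonic of the new key is C#.
Degree 3 carries a major triad in natural-minor keys, so the destination is C# minor.
Check: the diatonic triads of C# minor (natural minor) are C#m (i), D#dim (ii°), E (III), F#m (iv), G#m (v), A (VI), B (VII) — E is indeed III.

C# minor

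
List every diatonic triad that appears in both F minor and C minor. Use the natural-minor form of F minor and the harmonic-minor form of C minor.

Triads in F minor (natural minor): Fm (i), Gdim (ii°), Ab (III), Bbm (iv), Cm (v), Db (VI), Eb (VII).
Triads in C minor (harmonic minor): Cm (i), Ddim (ii°), Ebaug (III+), Fm (iv), G (V), Ab (VI), Bdim (vii°).
Shared triads with their functions: Fm (i in F minor, iv in C minor); Ab (III in F minor, VI in C minor); Cm (v in F minor, i in C minor).

Fm, Ab, Cm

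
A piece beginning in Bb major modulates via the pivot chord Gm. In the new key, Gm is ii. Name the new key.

F major

The numeral ii denotes a minor triad on scale degree 2. With G on degree 2, the tonic of the new key is F.
Degree 2 carries a minor triad in major keys, so the destination is F major.
Check: the diatonic triads of F major are F (I), Gm (ii), Am (iii), Bb (IV), C (V), Dm (vi), Edim (vii°) — Gm is indeed ii.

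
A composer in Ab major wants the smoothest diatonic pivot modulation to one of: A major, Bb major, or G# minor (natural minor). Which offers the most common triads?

Triads of Ab major: Ab (I), Bbm (ii), Cm (iii), Db (IV), Eb (V), Fm (vi), Gdim (vii°).
A major shares 0: none.
Bb major shares 2: Cm, Eb.
G# minor (natural minor) shares 0: none.
The most common triads (2) are shared with Bb major.

Bb major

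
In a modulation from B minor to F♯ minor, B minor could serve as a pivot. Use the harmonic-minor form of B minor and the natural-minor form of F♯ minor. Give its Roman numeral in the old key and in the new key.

i in B minor; iv in F♯ minor

The scale of B minor (harmonic minor) is B C♯ D E F♯ G A♯; B is degree 1, and the triad built there (B-D-F♯) is minor, so it is i.
The scale of F♯ minor (natural minor) is F♯ G♯ A B C♯ D E; B is degree 4, and the triad built there (B-D-F♯) is minor, so it is iv.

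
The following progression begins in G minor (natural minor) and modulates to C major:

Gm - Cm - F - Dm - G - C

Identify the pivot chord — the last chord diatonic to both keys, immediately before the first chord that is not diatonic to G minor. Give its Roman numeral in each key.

Chords diatonic to G minor: Gm, Adim, B♭, Cm, Dm, E♭, F.
Reading the progression, the first chord not in that set is G, so the modulation leaves G minor there.
The chord immediately before G is Dm, which is diatonic to both keys: v in G minor and ii in C major.

Dm — v in G minor, ii in C major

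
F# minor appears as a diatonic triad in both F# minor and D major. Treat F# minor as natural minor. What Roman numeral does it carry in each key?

i in F# minor; iii in D major

The scale of F# minor (natural minor) is F# G# A B C# D E; F# is degree 1, and the triad built there (F#-A-C#) is minor, so it is i.
The scale of D major is D E F# G A B C#; F# is degree 3, and the triad built there (F#-A-C#) is minor, so it is iii.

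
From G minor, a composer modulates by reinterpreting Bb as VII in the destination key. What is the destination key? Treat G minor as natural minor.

The numeral VII denotes a major triad on scale degree 7. With Bb on degree 7, the tonic of the new key is C.
Degree 7 carries a major triad in natural-minor keys, so the destination is C minor.
Check: the diatonic triads of C minor (natural minor) are Cm (i), Ddim (ii°), Eb (III), Fm (iv), Gm (v), Ab (VI), Bb (VII) — Bb is indeed VII.

C minor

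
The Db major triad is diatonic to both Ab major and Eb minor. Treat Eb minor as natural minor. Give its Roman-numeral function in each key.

The scale of Ab major is Ab Bb C Db Eb F G; Db is degree 4, and the triad built there (Db-F-Ab) is major, so it is IV.
The scale of Eb minor (natural minor) is Eb F Gb Ab Bb Cb Db; Db is degree 7, and the triad built there (Db-F-Ab) is major, so it is VII.

IV in Ab major; VII in Eb minor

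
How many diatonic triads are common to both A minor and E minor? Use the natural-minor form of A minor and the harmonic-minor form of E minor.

3

Diatonic triads of A minor (natural minor): Am (i), Bdim (ii°), C (III), Dm (iv), Em (v), F (VI), G (VII).
Diatonic triads of E minor (harmonic minor): Em (i), F#dim (ii°), Gaug (III+), Am (iv), B (V), C (VI), D#dim (vii°).
Matching root and quality in both lists: Am, C, Em.
That gives 3 common triads.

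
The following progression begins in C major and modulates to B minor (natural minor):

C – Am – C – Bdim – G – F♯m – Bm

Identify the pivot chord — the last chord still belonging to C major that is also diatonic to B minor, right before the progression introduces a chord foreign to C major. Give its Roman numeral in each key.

Chords diatonic to C major: C, Dm, Em, F, G, Am, Bdim.
Reading the progression, the first chord not in that set is F♯m, so the modulation leaves C major there.
The chord immediately before F♯m is G, which is diatonic to both keys: V in C major and VI in B minor.

G — V in C major, VI in B minor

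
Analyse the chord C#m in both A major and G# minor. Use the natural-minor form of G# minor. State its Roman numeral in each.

iii in A major; iv in G# minor

The scale of A major is A B C# D E F# G#; C# is degree 3, and the triad built there (C#-E-G#) is minor, so it is iii.
The scale of G# minor (natural minor) is G# A# B C# D# E F#; C# is degree 4, and the triad built there (C#-E-G#) is minor, so it is iv.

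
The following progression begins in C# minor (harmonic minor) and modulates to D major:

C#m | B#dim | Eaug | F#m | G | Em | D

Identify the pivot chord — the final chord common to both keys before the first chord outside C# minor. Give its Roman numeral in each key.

Chords diatonic to C# minor: C#m, D#dim, Eaug, F#m, G#, A, B#dim.
Reading the progression, the first chord not in that set is G, so the modulation leaves C# minor there.
The chord immediately before G is F#m, which is diatonic to both keys: iv in C# minor and iii in D major.

F#m — iv in C# minor, iii in D major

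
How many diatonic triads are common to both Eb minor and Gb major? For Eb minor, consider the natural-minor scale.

Diatonic triads of Eb minor (natural minor): Ebm (i), Fdim (ii°), Gb (III), Abm (iv), Bbm (v), Cb (VI), Db (VII).
Diatonic triads of Gb major: Gb (I), Abm (ii), Bbm (iii), Cb (IV), Db (V), Ebm (vi), Fdim (vii°).
Matching root and quality in both lists: Ebm, Fdim, Gb, Abm, Bbm, Cb, Db.
That gives 7 common triads.

7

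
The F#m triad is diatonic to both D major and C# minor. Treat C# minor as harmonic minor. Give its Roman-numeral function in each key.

The scale of D major is D E F# G A B C#; F# is degree 3, and the triad built there (F#-A-C#) is minor, so it is iii.
The scale of C# minor (harmonic minor) is C# D# E F# G# A B#; F# is degree 4, and the triad built there (F#-A-C#) is minor, so it is iv.

iii in D major; iv in C# minor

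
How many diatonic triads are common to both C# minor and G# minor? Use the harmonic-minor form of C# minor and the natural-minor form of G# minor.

Diatonic triads of C# minor (harmonic minor): C#m (i), D#dim (ii°), Eaug (III+), F#m (iv), G# (V), A (VI), B#dim (vii°).
Diatonic triads of G# minor (natural minor): G#m (i), A#dim (ii°), B (III), C#m (iv), D#m (v), E (VI), F# (VII).
Matching root and quality in both lists: C#m.
That gives 1 common triad.

1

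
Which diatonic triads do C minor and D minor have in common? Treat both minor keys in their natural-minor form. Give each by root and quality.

Triads in C minor (natural minor): Cm (i), Ddim (ii°), Eb (III), Fm (iv), Gm (v), Ab (VI), Bb (VII).
Triads in D minor (natural minor): Dm (i), Edim (ii°), F (III), Gm (iv), Am (v), Bb (VI), C (VII).
Shared triads with their functions: Gm (v in C minor, iv in D minor); Bb (VII in C minor, VI in D minor).

Gm, Bb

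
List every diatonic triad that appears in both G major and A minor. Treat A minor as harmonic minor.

Am

Triads in G major: G major (I), A minor (ii), B minor (iii), C major (IV), D major (V), E minor (vi), F# diminished (vii°).
Triads in A minor (harmonic minor): A minor (i), B diminished (ii°), C augmented (III+), D minor (iv), E major (V), F major (VI), G# diminished (vii°).
Shared triads with their functions: A minor (ii in G major, i in A minor).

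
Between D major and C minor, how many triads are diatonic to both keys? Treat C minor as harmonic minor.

1

Diatonic triads of D major: D (I), Em (ii), F#m (iii), G (IV), A (V), Bm (vi), C#dim (vii°).
Diatonic triads of C minor (harmonic minor): Cm (i), Ddim (ii°), Ebaug (III+), Fm (iv), G (V), Ab (VI), Bdim (vii°).
Matching root and quality in both lists: G.
That gives 1 common triad.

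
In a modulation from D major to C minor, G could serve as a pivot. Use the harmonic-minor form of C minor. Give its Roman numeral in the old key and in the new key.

The scale of D major is D E F# G A B C#; G is degree 4, and the triad built there (G-B-D) is major, so it is IV.
The scale of C minor (harmonic minor) is C D Eb F G Ab B; G is degree 5, and the triad built there (G-B-D) is major, so it is V.

IV in D major; V in C minor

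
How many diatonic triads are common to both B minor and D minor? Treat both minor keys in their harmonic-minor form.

Diatonic triads of B minor (harmonic minor): Bm (i), C#dim (ii°), Daug (III+), Em (iv), F# (V), G (VI), A#dim (vii°).
Diatonic triads of D minor (harmonic minor): Dm (i), Edim (ii°), Faug (III+), Gm (iv), A (V), Bb (VI), C#dim (vii°).
Matching root and quality in both lists: C#dim.
That gives 1 common triad.

1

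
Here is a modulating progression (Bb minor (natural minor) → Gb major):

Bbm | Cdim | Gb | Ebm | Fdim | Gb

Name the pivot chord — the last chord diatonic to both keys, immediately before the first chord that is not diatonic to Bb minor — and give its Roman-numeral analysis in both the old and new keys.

Ebm — iv in Bb minor, vi in Gb major

Chords diatonic to Bb minor: Bbm, Cdim, Db, Ebm, Fm, Gb, Ab.
Reading the progression, the first chord not in that set is Fdim, so the modulation leaves Bb minor there.
The chord immediately before Fdim is Ebm, which is diatonic to both keys: iv in Bb minor and vi in Gb major.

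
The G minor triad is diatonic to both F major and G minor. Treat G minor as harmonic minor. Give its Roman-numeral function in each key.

ii in F major; i in G minor

The scale of F major is F G A B♭ C D E; G is degree 2, and the triad built there (G-B♭-D) is minor, so it is ii.
The scale of G minor (harmonic minor) is G A B♭ C D E♭ F♯; G is degree 1, and the triad built there (G-B♭-D) is minor, so it is i.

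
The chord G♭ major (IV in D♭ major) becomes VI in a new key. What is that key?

The numeral VI denotes a major triad on scale degree 6. With G♭ on degree 6, the tonic of the new key is B♭.
Degree 6 carries a major triad in minor keys, so the destination is B♭ minor.
Check: the diatonic triads of B♭ minor (natural minor) are B♭m (i), Cdim (ii°), D♭ (III), E♭m (iv), Fm (v), G♭ (VI), A♭ (VII) — G♭ major is indeed VI.

B♭ minor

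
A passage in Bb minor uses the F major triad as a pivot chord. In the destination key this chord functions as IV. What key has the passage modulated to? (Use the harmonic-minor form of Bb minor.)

C major

The numeral IV denotes a major triad on scale degree 4. With F on degree 4, the tonic of the new key is C.
Degree 4 carries a major triad in major keys, so the destination is C major.
Check: the diatonic triads of C major are C (I), Dm (ii), Em (iii), F (IV), G (V), Am (vi), Bdim (vii°) — F major is indeed IV.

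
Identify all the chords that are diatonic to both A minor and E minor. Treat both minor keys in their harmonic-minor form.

Triads in A minor (harmonic minor): Am (i), Bdim (ii°), Caug (III+), Dm (iv), E (V), F (VI), G#dim (vii°).
Triads in E minor (harmonic minor): Em (i), F#dim (ii°), Gaug (III+), Am (iv), B (V), C (VI), D#dim (vii°).
Shared triads with their functions: Am (i in A minor, iv in E minor).

Am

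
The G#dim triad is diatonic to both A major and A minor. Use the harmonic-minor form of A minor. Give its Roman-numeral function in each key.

vii° in A major; vii° in A minor

The scale of A major is A B C# D E F# G#; G# is degree 7, and the triad built there (G#-B-D) is diminished, so it is vii°.
The scale of A minor (harmonic minor) is A B C D E F G#; G# is degree 7, and the triad built there (G#-B-D) is diminished, so it is vii°.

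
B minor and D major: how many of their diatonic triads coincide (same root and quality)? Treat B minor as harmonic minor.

4

Diatonic triads of B minor (harmonic minor): Bm (i), C#dim (ii°), Daug (III+), Em (iv), F# (V), G (VI), A#dim (vii°).
Diatonic triads of D major: D (I), Em (ii), F#m (iii), G (IV), A (V), Bm (vi), C#dim (vii°).
Matching root and quality in both lists: Bm, C#dim, Em, G.
That gives 4 common triads.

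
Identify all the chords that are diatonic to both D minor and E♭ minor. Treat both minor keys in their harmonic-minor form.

Triads in D minor (harmonic minor): Dm (i), Edim (ii°), Faug (III+), Gm (iv), A (V), B♭ (VI), C♯dim (vii°).
Triads in E♭ minor (harmonic minor): E♭m (i), Fdim (ii°), G♭aug (III+), A♭m (iv), B♭ (V), C♭ (VI), Ddim (vii°).
Shared triads with their functions: B♭ (VI in D minor, V in E♭ minor).

B♭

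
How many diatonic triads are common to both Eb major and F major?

2

Diatonic triads of Eb major: Eb (I), Fm (ii), Gm (iii), Ab (IV), Bb (V), Cm (vi), Ddim (vii°).
Diatonic triads of F major: F (I), Gm (ii), Am (iii), Bb (IV), C (V), Dm (vi), Edim (vii°).
Matching root and quality in both lists: Gm, Bb.
That gives 2 common triads.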